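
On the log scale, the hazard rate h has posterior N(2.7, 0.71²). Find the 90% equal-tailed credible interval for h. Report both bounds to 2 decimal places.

On the log scale the 90% interval is 2.7 ± 1.645 × 0.71 = [1.5322, 3.8678].
Exponentiate: [e^1.5322, e^3.8678] = [4.63, 47.84].

[4.63, 47.84]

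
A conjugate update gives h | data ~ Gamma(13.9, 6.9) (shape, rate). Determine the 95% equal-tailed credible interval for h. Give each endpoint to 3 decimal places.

[1.099, 3.203]

Posterior: Gamma(shape 13.9, rate 6.9).
Equal-tailed 95% interval: Gamma(13.9, 6.9) quantiles at 0.025 and 0.975.
Posterior mean ≈ 2.014, SD ≈ 0.540; a Normal approximation gives roughly [0.955, 3.074].
Exact: lower = 1.099; upper = 3.203.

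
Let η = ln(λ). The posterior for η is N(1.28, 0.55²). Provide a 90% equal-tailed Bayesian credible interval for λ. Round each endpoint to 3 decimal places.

On the log scale the 90% interval is 1.28 ± 1.645 × 0.55 = [0.3753, 2.1847].
Exponentiate: [e^0.3753, e^2.1847] = [1.455, 8.888].

[1.455, 8.888]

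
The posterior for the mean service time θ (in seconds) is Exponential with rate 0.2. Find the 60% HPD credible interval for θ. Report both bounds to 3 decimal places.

[0.000, 4.581]

The exponential density is strictly decreasing on [0, ∞), so the HPD interval is anchored at 0: [0, q] with P(θ ≤ q) = 0.60.
q = −ln(1 − 0.60) / 0.2 = 0.9163 / 0.2 = 4.581.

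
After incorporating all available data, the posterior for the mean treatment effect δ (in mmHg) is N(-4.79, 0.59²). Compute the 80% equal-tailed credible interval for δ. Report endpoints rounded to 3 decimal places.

The posterior is symmetric, so the 80% equal-tailed interval is δ = -4.79 ± z·0.59 with z = 1.282.
Half-width: 1.282 × 0.59 = 0.756.
-4.79 − 0.756 = -5.546; -4.79 + 0.756 = -4.034.

[-5.546, -4.034]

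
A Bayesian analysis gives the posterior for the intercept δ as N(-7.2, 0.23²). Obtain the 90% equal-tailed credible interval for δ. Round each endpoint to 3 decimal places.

[-7.578, -6.822]

The posterior is symmetric, so the 90% equal-tailed interval is δ = -7.2 ± z·0.23 with z = 1.645.
Half-width: 1.645 × 0.23 = 0.378.
-7.2 − 0.378 = -7.578; -7.2 + 0.378 = -6.822.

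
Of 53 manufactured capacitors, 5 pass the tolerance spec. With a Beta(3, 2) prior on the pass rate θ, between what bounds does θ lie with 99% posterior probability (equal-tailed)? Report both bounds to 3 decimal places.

[0.047, 0.275]

Posterior: Beta(3+5, 2+48) = Beta(8, 50).
Equal-tailed 99% interval: the 0.005 and 0.995 quantiles of Beta(8, 50).
Posterior mean ≈ 0.138, SD ≈ 0.045; a Normal approximation gives roughly [0.022, 0.254].
Exact: F⁻¹(0.005) = 0.047; F⁻¹(0.995) = 0.275.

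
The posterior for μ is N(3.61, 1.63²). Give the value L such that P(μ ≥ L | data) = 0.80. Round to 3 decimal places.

Need L with P(μ ≥ L) = 0.80: L = 3.61 − z_{0.2}·1.63.
z = 0.842; L = 3.61 − 0.842 × 1.63 = 2.238.

2.238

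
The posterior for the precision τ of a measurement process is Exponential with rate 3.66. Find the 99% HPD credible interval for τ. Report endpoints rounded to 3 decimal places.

[0.000, 1.258]

The exponential density is strictly decreasing on [0, ∞), so the HPD interval is anchored at 0: [0, q] with P(τ ≤ q) = 0.99.
q = −ln(1 − 0.99) / 3.66 = 4.6052 / 3.66 = 1.258.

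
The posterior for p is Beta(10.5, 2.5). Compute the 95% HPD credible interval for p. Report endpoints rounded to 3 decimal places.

The posterior is unimodal and skewed, so the HPD interval has equal density at both endpoints and is the shortest 95% interval.
Solving f(0.603) = f(0.982) with F(0.982) − F(0.603) = 0.95 gives [0.603, 0.982].
For comparison, the equal-tailed interval is [0.564, 0.964]; the HPD is narrower and shifted toward the mode.

[0.603, 0.982]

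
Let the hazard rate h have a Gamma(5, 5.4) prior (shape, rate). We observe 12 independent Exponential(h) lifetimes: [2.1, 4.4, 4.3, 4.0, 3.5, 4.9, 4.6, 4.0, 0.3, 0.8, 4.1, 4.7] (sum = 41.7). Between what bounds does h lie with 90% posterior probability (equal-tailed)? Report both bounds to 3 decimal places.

[0.230, 0.516]

Posterior: Gamma(5+12, 5.4+41.7) = Gamma(17, 47.1) (shape, rate).
Equal-tailed 90% interval: Gamma(17, 47.1) quantiles at 0.05 and 0.95.
Posterior mean ≈ 0.361, SD ≈ 0.088; a Normal approximation gives roughly [0.217, 0.505].
Exact: lower = 0.230; upper = 0.516.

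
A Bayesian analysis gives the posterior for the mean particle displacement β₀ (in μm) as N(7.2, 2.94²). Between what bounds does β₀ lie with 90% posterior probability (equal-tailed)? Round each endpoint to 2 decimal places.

[2.36, 12.04]

The posterior is symmetric, so the 90% equal-tailed interval is β₀ = 7.2 ± z·2.94 with z = 1.645.
Half-width: 1.645 × 2.94 = 4.84.
7.2 − 4.84 = 2.36; 7.2 + 4.84 = 12.04.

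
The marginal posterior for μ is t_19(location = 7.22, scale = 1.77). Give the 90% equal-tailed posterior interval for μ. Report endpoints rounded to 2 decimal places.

The t_19 distribution is symmetric; the 90% interval is 7.22 ± t·1.77 with t_{0.95,19} = 1.729.
Half-width: 1.729 × 1.77 = 3.06.
7.22 − 3.06 = 4.16; 7.22 + 3.06 = 10.28.

[4.16, 10.28]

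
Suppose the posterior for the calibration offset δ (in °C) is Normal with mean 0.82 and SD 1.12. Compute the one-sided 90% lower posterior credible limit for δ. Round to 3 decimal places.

-0.615

Need L with P(δ ≥ L) = 0.90: L = 0.82 − z_{0.1}·1.12.
z = 1.282; L = 0.82 − 1.282 × 1.12 = -0.615.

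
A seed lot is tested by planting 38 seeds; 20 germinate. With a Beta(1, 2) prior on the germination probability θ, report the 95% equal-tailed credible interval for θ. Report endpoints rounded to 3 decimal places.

Posterior: Beta(1+20, 2+18) = Beta(21, 20).
Equal-tailed 95% interval: the 0.025 and 0.975 quantiles of Beta(21, 20).
Posterior mean ≈ 0.512, SD ≈ 0.077; a Normal approximation gives roughly [0.361, 0.663].
Exact: F⁻¹(0.025) = 0.361; F⁻¹(0.975) = 0.662.

[0.361, 0.662]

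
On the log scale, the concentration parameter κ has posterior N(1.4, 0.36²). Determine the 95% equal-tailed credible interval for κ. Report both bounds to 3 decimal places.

On the log scale the 95% interval is 1.4 ± 1.960 × 0.36 = [0.6944, 2.1056].
Exponentiate: [e^0.6944, e^2.1056] = [2.003, 8.212].

[2.003, 8.212]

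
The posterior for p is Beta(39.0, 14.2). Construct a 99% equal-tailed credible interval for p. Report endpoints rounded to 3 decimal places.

Posterior: Beta(39.0, 14.2).
Equal-tailed 99% interval: the 0.005 and 0.995 quantiles of Beta(39.0, 14.2).
Posterior mean ≈ 0.733, SD ≈ 0.060; a Normal approximation gives roughly [0.578, 0.888].
Exact: F⁻¹(0.005) = 0.565; F⁻¹(0.995) = 0.869.

[0.565, 0.869]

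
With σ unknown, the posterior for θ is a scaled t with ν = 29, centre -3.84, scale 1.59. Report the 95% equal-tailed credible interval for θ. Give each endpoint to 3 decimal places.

The t_29 distribution is symmetric; the 95% interval is -3.84 ± t·1.59 with t_{0.975,29} = 2.045.
Half-width: 2.045 × 1.59 = 3.252.
-3.84 − 3.252 = -7.092; -3.84 + 3.252 = -0.588.

[-7.092, -0.588]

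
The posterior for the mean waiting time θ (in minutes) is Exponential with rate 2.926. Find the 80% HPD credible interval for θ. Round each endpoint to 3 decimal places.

The exponential density is strictly decreasing on [0, ∞), so the HPD interval is anchored at 0: [0, q] with P(θ ≤ q) = 0.80.
q = −ln(1 − 0.80) / 2.926 = 1.6094 / 2.926 = 0.550.

[0.000, 0.550]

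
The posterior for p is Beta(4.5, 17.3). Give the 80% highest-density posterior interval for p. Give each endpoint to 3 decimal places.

The posterior is unimodal and skewed, so the HPD interval has equal density at both endpoints and is the shortest 80% interval.
Solving f(0.088) = f(0.299) with F(0.299) − F(0.088) = 0.80 gives [0.088, 0.299].
For comparison, the equal-tailed interval is [0.104, 0.321]; the HPD is narrower and shifted toward the mode.

[0.088, 0.299]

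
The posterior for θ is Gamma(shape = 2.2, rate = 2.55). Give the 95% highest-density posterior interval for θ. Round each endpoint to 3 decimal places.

[0.030, 2.000]

The posterior is unimodal and skewed, so the HPD interval has equal density at both endpoints and is the shortest 95% interval.
Solving f(0.030) = f(2.000) with F(2.000) − F(0.030) = 0.95 gives [0.030, 2.000].
For comparison, the equal-tailed interval is [0.121, 2.319]; the HPD is narrower and shifted toward the mode.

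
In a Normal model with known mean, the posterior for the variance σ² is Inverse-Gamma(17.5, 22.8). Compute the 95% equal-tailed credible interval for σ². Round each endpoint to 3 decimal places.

[0.857, 2.217]

Inverse-Gamma(17.5, 22.8) quantiles: F⁻¹(0.025) and F⁻¹(0.975).
Equivalently, 1/σ² ~ Gamma(17.5, rate = 22.8); invert its 0.975 and 0.025 quantiles.
Posterior mean ≈ 1.382, SD ≈ 0.351; a Normal approximation gives roughly [0.694, 2.070].
Exact: lower = 0.857; upper = 2.217.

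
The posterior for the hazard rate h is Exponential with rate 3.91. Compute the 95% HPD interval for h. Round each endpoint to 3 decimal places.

[0.000, 0.766]

The exponential density is strictly decreasing on [0, ∞), so the HPD interval is anchored at 0: [0, q] with P(h ≤ q) = 0.95.
q = −ln(1 − 0.95) / 3.91 = 2.9957 / 3.91 = 0.766.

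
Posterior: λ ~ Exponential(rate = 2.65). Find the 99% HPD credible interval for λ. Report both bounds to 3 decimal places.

The exponential density is strictly decreasing on [0, ∞), so the HPD interval is anchored at 0: [0, q] with P(λ ≤ q) = 0.99.
q = −ln(1 − 0.99) / 2.65 = 4.6052 / 2.65 = 1.738.

[0.000, 1.738]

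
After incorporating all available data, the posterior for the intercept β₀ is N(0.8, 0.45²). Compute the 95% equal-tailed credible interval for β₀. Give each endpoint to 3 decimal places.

[-0.082, 1.682]

The posterior is symmetric, so the 95% equal-tailed interval is β₀ = 0.8 ± z·0.45 with z = 1.960.
Half-width: 1.960 × 0.45 = 0.882.
0.8 − 0.882 = -0.082; 0.8 + 0.882 = 1.682.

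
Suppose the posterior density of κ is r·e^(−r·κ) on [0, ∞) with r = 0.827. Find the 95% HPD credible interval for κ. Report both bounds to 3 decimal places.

[0.000, 3.622]

The exponential density is strictly decreasing on [0, ∞), so the HPD interval is anchored at 0: [0, q] with P(κ ≤ q) = 0.95.
q = −ln(1 − 0.95) / 0.827 = 2.9957 / 0.827 = 3.622.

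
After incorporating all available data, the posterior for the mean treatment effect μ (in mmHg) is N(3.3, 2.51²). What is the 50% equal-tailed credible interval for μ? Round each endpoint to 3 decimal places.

The posterior is symmetric, so the 50% equal-tailed interval is μ = 3.3 ± z·2.51 with z = 0.674.
Half-width: 0.674 × 2.51 = 1.693.
3.3 − 1.693 = 1.607; 3.3 + 1.693 = 4.993.

[1.607, 4.993]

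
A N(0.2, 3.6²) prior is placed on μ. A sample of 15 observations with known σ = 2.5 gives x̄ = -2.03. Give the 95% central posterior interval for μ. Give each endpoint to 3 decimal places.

[-3.206, -0.715]

Posterior precision = 1/3.6² + 15/2.5² = 0.0772 + 2.4000 = 2.4772, so posterior SD = 0.6354.
Posterior mean = (0.2/3.6² + 15·-2.03/2.5²) / 2.4772 = -1.9605.
Interval: -1.9605 ± 1.960 × 0.6354 → [-3.206, -0.715].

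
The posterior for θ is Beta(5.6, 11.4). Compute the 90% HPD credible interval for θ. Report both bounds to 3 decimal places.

The posterior is unimodal and skewed, so the HPD interval has equal density at both endpoints and is the shortest 90% interval.
Solving f(0.146) = f(0.507) with F(0.507) − F(0.146) = 0.90 gives [0.146, 0.507].
For comparison, the equal-tailed interval is [0.159, 0.523]; the HPD is narrower and shifted toward the mode.

[0.146, 0.507]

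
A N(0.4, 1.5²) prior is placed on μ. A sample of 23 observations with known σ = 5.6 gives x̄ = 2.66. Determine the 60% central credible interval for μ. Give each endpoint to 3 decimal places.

Posterior precision = 1/1.5² + 23/5.6² = 0.4444 + 0.7334 = 1.1779, so posterior SD = 0.9214.
Posterior mean = (0.4/1.5² + 23·2.66/5.6²) / 1.1779 = 1.8072.
Interval: 1.8072 ± 0.842 × 0.9214 → [1.032, 2.583].

[1.032, 2.583]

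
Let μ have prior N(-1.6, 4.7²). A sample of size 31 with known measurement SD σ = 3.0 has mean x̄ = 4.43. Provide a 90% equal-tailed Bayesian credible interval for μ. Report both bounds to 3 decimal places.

Posterior precision = 1/4.7² + 31/3.0² = 0.0453 + 3.4444 = 3.4897, so posterior SD = 0.5353.
Posterior mean = (-1.6/4.7² + 31·4.43/3.0²) / 3.4897 = 4.3518.
Interval: 4.3518 ± 1.645 × 0.5353 → [3.471, 5.232].

[3.471, 5.232]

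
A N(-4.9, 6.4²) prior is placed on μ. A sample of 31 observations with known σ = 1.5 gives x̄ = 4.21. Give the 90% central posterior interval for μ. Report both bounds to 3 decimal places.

Posterior precision = 1/6.4² + 31/1.5² = 0.0244 + 13.7778 = 13.8022, so posterior SD = 0.2692.
Posterior mean = (-4.9/6.4² + 31·4.21/1.5²) / 13.8022 = 4.1939.
Interval: 4.1939 ± 1.645 × 0.2692 → [3.751, 4.637].

[3.751, 4.637]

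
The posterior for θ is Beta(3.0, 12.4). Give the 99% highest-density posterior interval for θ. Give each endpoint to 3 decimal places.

The posterior is unimodal and skewed, so the HPD interval has equal density at both endpoints and is the shortest 99% interval.
Solving f(0.013) = f(0.472) with F(0.472) − F(0.013) = 0.99 gives [0.013, 0.472].
For comparison, the equal-tailed interval is [0.025, 0.502]; the HPD is narrower and shifted toward the mode.

[0.013, 0.472]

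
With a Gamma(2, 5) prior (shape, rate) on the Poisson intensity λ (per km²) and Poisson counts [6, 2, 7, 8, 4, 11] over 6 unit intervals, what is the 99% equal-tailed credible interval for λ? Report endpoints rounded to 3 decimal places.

[2.326, 5.287]

Posterior: Gamma(2+38, 5+6) = Gamma(40, 11) (shape, rate).
Equal-tailed 99% interval: Gamma(40, 11) quantiles at 0.005 and 0.995.
Posterior mean ≈ 3.636, SD ≈ 0.575; a Normal approximation gives roughly [2.155, 5.117].
Exact: lower = 2.326; upper = 5.287.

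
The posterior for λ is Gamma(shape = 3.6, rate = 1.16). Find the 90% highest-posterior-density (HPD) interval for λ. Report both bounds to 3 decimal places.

[0.627, 5.489]

The posterior is unimodal and skewed, so the HPD interval has equal density at both endpoints and is the shortest 90% interval.
Solving f(0.627) = f(5.489) with F(5.489) − F(0.627) = 0.90 gives [0.627, 5.489].
For comparison, the equal-tailed interval is [0.982, 6.189]; the HPD is narrower and shifted toward the mode.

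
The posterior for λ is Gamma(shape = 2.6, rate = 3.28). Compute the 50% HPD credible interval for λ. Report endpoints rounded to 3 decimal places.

The posterior is unimodal and skewed, so the HPD interval has equal density at both endpoints and is the shortest 50% interval.
Solving f(0.263) = f(0.815) with F(0.815) − F(0.263) = 0.50 gives [0.263, 0.815].
For comparison, the equal-tailed interval is [0.431, 1.047]; the HPD is narrower and shifted toward the mode.

[0.263, 0.815]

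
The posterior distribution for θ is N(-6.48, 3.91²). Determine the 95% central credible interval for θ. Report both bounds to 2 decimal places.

[-14.14, 1.18]

The posterior is symmetric, so the 95% equal-tailed interval is θ = -6.48 ± z·3.91 with z = 1.960.
Half-width: 1.960 × 3.91 = 7.66.
-6.48 − 7.66 = -14.14; -6.48 + 7.66 = 1.18.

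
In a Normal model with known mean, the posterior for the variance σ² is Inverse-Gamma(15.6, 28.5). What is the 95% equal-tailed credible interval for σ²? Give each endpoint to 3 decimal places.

Inverse-Gamma(15.6, 28.5) quantiles: F⁻¹(0.025) and F⁻¹(0.975).
Equivalently, 1/σ² ~ Gamma(15.6, rate = 28.5); invert its 0.975 and 0.025 quantiles.
Posterior mean ≈ 1.952, SD ≈ 0.529; a Normal approximation gives roughly [0.915, 2.990].
Exact: lower = 1.176; upper = 3.222.

[1.176, 3.222]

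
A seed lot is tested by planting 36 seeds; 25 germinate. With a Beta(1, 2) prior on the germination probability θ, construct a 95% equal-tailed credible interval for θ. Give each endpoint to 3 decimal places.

Posterior: Beta(1+25, 2+11) = Beta(26, 13).
Equal-tailed 95% interval: the 0.025 and 0.975 quantiles of Beta(26, 13).
Posterior mean ≈ 0.667, SD ≈ 0.075; a Normal approximation gives roughly [0.521, 0.813].
Exact: F⁻¹(0.025) = 0.513; F⁻¹(0.975) = 0.804.

[0.513, 0.804]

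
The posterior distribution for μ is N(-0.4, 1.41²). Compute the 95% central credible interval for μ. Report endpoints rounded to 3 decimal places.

The posterior is symmetric, so the 95% equal-tailed interval is μ = -0.4 ± z·1.41 with z = 1.960.
Half-width: 1.960 × 1.41 = 2.764.
-0.4 − 2.764 = -3.164; -0.4 + 2.764 = 2.364.

[-3.164, 2.364]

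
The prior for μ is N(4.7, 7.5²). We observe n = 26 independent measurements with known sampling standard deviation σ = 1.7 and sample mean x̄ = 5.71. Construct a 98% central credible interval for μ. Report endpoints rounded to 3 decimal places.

Posterior precision = 1/7.5² + 26/1.7² = 0.0178 + 8.9965 = 9.0143, so posterior SD = 0.3331.
Posterior mean = (4.7/7.5² + 26·5.71/1.7²) / 9.0143 = 5.7080.
Interval: 5.7080 ± 2.326 × 0.3331 → [4.933, 6.483].

[4.933, 6.483]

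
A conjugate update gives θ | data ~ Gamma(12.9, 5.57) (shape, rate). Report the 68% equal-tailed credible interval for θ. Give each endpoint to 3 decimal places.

Posterior: Gamma(shape 12.9, rate 5.57).
Equal-tailed 68% interval: Gamma(12.9, 5.57) quantiles at 0.16 and 0.84.
Posterior mean ≈ 2.316, SD ≈ 0.645; a Normal approximation gives roughly [1.675, 2.957].
Exact: lower = 1.682; upper = 2.948.

[1.682, 2.948]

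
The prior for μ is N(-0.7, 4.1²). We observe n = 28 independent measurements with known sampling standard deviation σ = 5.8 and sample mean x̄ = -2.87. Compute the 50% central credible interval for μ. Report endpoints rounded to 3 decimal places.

[-3.439, -2.011]

Posterior precision = 1/4.1² + 28/5.8² = 0.0595 + 0.8323 = 0.8918, so posterior SD = 1.0589.
Posterior mean = (-0.7/4.1² + 28·-2.87/5.8²) / 0.8918 = -2.7253.
Interval: -2.7253 ± 0.674 × 1.0589 → [-3.439, -2.011].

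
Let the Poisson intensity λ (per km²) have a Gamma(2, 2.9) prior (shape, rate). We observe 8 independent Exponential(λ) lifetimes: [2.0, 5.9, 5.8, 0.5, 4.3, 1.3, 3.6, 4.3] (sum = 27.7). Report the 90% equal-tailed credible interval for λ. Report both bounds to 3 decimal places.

Posterior: Gamma(2+8, 2.9+27.7) = Gamma(10, 30.6) (shape, rate).
Equal-tailed 90% interval: Gamma(10, 30.6) quantiles at 0.05 and 0.95.
Posterior mean ≈ 0.327, SD ≈ 0.103; a Normal approximation gives roughly [0.157, 0.497].
Exact: lower = 0.177; upper = 0.513.

[0.177, 0.513]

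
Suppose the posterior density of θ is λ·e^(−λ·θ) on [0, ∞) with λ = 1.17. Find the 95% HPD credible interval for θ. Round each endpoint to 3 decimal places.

[0.000, 2.560]

The exponential density is strictly decreasing on [0, ∞), so the HPD interval is anchored at 0: [0, q] with P(θ ≤ q) = 0.95.
q = −ln(1 − 0.95) / 1.17 = 2.9957 / 1.17 = 2.560.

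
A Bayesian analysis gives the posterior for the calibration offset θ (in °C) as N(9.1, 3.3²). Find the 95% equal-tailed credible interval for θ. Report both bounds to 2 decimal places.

[2.63, 15.57]

The posterior is symmetric, so the 95% equal-tailed interval is θ = 9.1 ± z·3.3 with z = 1.960.
Half-width: 1.960 × 3.3 = 6.47.
9.1 − 6.47 = 2.63; 9.1 + 6.47 = 15.57.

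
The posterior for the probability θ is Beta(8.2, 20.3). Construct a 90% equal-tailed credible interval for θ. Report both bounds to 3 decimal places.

Posterior: Beta(8.2, 20.3).
Equal-tailed 90% interval: the 0.05 and 0.95 quantiles of Beta(8.2, 20.3).
Posterior mean ≈ 0.288, SD ≈ 0.083; a Normal approximation gives roughly [0.151, 0.425].
Exact: F⁻¹(0.05) = 0.159; F⁻¹(0.95) = 0.433.

[0.159, 0.433]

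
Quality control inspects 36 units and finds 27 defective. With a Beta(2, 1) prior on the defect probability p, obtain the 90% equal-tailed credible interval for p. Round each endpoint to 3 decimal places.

Posterior: Beta(2+27, 1+9) = Beta(29, 10).
Equal-tailed 90% interval: the 0.05 and 0.95 quantiles of Beta(29, 10).
Posterior mean ≈ 0.744, SD ≈ 0.069; a Normal approximation gives roughly [0.630, 0.857].
Exact: F⁻¹(0.05) = 0.623; F⁻¹(0.95) = 0.850.

[0.623, 0.850]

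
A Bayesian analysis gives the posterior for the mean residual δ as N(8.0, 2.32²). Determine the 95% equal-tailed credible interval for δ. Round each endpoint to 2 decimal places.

The posterior is symmetric, so the 95% equal-tailed interval is δ = 8.0 ± z·2.32 with z = 1.960.
Half-width: 1.960 × 2.32 = 4.55.
8.0 − 4.55 = 3.45; 8.0 + 4.55 = 12.55.

[3.45, 12.55]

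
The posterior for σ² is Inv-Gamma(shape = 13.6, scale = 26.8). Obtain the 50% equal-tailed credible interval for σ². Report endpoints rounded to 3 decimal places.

Inverse-Gamma(13.6, 26.8) quantiles: F⁻¹(0.25) and F⁻¹(0.75).
Equivalently, 1/σ² ~ Gamma(13.6, rate = 26.8); invert its 0.75 and 0.25 quantiles.
Posterior mean ≈ 2.127, SD ≈ 0.625; a Normal approximation gives roughly [1.706, 2.548].
Exact: lower = 1.688; upper = 2.444.

[1.688, 2.444]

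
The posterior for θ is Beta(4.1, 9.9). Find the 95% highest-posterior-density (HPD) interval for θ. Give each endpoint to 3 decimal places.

[0.079, 0.523]

The posterior is unimodal and skewed, so the HPD interval has equal density at both endpoints and is the shortest 95% interval.
Solving f(0.079) = f(0.523) with F(0.523) − F(0.079) = 0.95 gives [0.079, 0.523].
For comparison, the equal-tailed interval is [0.095, 0.546]; the HPD is narrower and shifted toward the mode.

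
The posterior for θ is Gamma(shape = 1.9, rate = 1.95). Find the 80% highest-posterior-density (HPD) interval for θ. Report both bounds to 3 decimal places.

[0.067, 1.504]

The posterior is unimodal and skewed, so the HPD interval has equal density at both endpoints and is the shortest 80% interval.
Solving f(0.067) = f(1.504) with F(1.504) − F(0.067) = 0.80 gives [0.067, 1.504].
For comparison, the equal-tailed interval is [0.247, 1.918]; the HPD is narrower and shifted toward the mode.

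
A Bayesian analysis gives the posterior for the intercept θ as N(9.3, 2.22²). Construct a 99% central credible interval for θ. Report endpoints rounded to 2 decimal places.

[3.58, 15.02]

The posterior is symmetric, so the 99% equal-tailed interval is θ = 9.3 ± z·2.22 with z = 2.576.
Half-width: 2.576 × 2.22 = 5.72.
9.3 − 5.72 = 3.58; 9.3 + 5.72 = 15.02.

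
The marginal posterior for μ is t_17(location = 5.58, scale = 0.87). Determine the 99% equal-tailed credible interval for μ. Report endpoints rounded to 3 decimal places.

The t_17 distribution is symmetric; the 99% interval is 5.58 ± t·0.87 with t_{0.995,17} = 2.898.
Half-width: 2.898 × 0.87 = 2.521.
5.58 − 2.521 = 3.059; 5.58 + 2.521 = 8.101.

[3.059, 8.101]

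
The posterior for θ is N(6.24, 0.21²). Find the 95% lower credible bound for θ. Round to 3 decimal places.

5.895

Need L with P(θ ≥ L) = 0.95: L = 6.24 − z_{0.05}·0.21.
z = 1.645; L = 6.24 − 1.645 × 0.21 = 5.895.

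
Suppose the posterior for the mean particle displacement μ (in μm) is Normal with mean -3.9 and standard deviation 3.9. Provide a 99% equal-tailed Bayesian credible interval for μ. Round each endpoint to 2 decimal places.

[-13.95, 6.15]

The posterior is symmetric, so the 99% equal-tailed interval is μ = -3.9 ± z·3.9 with z = 2.576.
Half-width: 2.576 × 3.9 = 10.05.
-3.9 − 10.05 = -13.95; -3.9 + 10.05 = 6.15.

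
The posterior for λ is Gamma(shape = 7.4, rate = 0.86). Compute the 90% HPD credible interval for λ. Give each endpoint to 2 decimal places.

The posterior is unimodal and skewed, so the HPD interval has equal density at both endpoints and is the shortest 90% interval.
Solving f(3.55) = f(13.47) with F(13.47) − F(3.55) = 0.90 gives [3.55, 13.47].
For comparison, the equal-tailed interval is [4.14, 14.38]; the HPD is narrower and shifted toward the mode.

[3.55, 13.47]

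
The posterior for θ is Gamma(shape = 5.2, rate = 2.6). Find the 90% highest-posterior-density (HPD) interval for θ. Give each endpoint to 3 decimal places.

[0.627, 3.320]

The posterior is unimodal and skewed, so the HPD interval has equal density at both endpoints and is the shortest 90% interval.
Solving f(0.627) = f(3.320) with F(3.320) − F(0.627) = 0.90 gives [0.627, 3.320].
For comparison, the equal-tailed interval is [0.806, 3.626]; the HPD is narrower and shifted toward the mode.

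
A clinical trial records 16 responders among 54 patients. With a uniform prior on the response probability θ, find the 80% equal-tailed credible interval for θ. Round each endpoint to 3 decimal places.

Posterior: Beta(1+16, 1+38) = Beta(17, 39).
Equal-tailed 80% interval: the 0.1 and 0.9 quantiles of Beta(17, 39).
Posterior mean ≈ 0.304, SD ≈ 0.061; a Normal approximation gives roughly [0.226, 0.382].
Exact: F⁻¹(0.1) = 0.227; F⁻¹(0.9) = 0.383.

[0.227, 0.383]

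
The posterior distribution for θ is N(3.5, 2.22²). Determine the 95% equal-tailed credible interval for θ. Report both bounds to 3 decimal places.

[-0.851, 7.851]

The posterior is symmetric, so the 95% equal-tailed interval is θ = 3.5 ± z·2.22 with z = 1.960.
Half-width: 1.960 × 2.22 = 4.351.
3.5 − 4.351 = -0.851; 3.5 + 4.351 = 7.851.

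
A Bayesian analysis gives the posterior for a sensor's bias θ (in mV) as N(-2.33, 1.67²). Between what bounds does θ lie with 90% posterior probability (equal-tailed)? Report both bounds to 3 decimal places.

The posterior is symmetric, so the 90% equal-tailed interval is θ = -2.33 ± z·1.67 with z = 1.645.
Half-width: 1.645 × 1.67 = 2.747.
-2.33 − 2.747 = -5.077; -2.33 + 2.747 = 0.417.

[-5.077, 0.417]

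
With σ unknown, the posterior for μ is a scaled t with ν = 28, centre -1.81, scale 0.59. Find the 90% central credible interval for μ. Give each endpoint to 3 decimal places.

The t_28 distribution is symmetric; the 90% interval is -1.81 ± t·0.59 with t_{0.95,28} = 1.701.
Half-width: 1.701 × 0.59 = 1.004.
-1.81 − 1.004 = -2.814; -1.81 + 1.004 = -0.806.

[-2.814, -0.806]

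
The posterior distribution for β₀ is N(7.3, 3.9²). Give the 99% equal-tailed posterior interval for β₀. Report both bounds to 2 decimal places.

The posterior is symmetric, so the 99% equal-tailed interval is β₀ = 7.3 ± z·3.9 with z = 2.576.
Half-width: 2.576 × 3.9 = 10.05.
7.3 − 10.05 = -2.75; 7.3 + 10.05 = 17.35.

[-2.75, 17.35]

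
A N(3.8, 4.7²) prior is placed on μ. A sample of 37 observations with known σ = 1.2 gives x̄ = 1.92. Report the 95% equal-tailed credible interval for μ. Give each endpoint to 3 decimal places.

Posterior precision = 1/4.7² + 37/1.2² = 0.0453 + 25.6944 = 25.7397, so posterior SD = 0.1971.
Posterior mean = (3.8/4.7² + 37·1.92/1.2²) / 25.7397 = 1.9233.
Interval: 1.9233 ± 1.960 × 0.1971 → [1.537, 2.310].

[1.537, 2.310]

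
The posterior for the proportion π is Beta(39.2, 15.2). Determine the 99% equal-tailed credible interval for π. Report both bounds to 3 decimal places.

Posterior: Beta(39.2, 15.2).
Equal-tailed 99% interval: the 0.005 and 0.995 quantiles of Beta(39.2, 15.2).
Posterior mean ≈ 0.721, SD ≈ 0.060; a Normal approximation gives roughly [0.565, 0.876].
Exact: F⁻¹(0.005) = 0.553; F⁻¹(0.995) = 0.858.

[0.553, 0.858]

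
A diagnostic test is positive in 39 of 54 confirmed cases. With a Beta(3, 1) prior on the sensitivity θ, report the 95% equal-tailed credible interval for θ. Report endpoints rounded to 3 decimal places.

Posterior: Beta(3+39, 1+15) = Beta(42, 16).
Equal-tailed 95% interval: the 0.025 and 0.975 quantiles of Beta(42, 16).
Posterior mean ≈ 0.724, SD ≈ 0.058; a Normal approximation gives roughly [0.610, 0.838].
Exact: F⁻¹(0.025) = 0.603; F⁻¹(0.975) = 0.830.

[0.603, 0.830]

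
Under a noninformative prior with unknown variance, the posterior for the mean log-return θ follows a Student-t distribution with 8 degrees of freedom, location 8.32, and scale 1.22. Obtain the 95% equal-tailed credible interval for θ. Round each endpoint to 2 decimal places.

[5.51, 11.13]

The t_8 distribution is symmetric; the 95% interval is 8.32 ± t·1.22 with t_{0.975,8} = 2.306.
Half-width: 2.306 × 1.22 = 2.81.
8.32 − 2.81 = 5.51; 8.32 + 2.81 = 11.13.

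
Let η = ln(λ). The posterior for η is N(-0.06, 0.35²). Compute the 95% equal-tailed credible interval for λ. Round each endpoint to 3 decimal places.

[0.474, 1.870]

On the log scale the 95% interval is -0.06 ± 1.960 × 0.35 = [-0.7460, 0.6260].
Exponentiate: [e^-0.7460, e^0.6260] = [0.474, 1.870].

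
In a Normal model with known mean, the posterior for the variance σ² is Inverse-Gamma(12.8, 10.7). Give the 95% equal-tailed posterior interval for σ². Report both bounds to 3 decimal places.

[0.517, 1.579]

Inverse-Gamma(12.8, 10.7) quantiles: F⁻¹(0.025) and F⁻¹(0.975).
Equivalently, 1/σ² ~ Gamma(12.8, rate = 10.7); invert its 0.975 and 0.025 quantiles.
Posterior mean ≈ 0.907, SD ≈ 0.276; a Normal approximation gives roughly [0.366, 1.448].
Exact: lower = 0.517; upper = 1.579.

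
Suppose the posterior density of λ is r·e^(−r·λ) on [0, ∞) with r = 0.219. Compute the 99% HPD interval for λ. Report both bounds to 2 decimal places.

[0.00, 21.03]

The exponential density is strictly decreasing on [0, ∞), so the HPD interval is anchored at 0: [0, q] with P(λ ≤ q) = 0.99.
q = −ln(1 − 0.99) / 0.219 = 4.6052 / 0.219 = 21.03.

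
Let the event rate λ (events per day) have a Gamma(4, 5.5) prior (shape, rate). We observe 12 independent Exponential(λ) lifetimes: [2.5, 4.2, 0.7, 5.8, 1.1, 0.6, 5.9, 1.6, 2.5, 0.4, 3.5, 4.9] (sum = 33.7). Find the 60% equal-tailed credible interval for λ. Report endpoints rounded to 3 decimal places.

[0.321, 0.491]

Posterior: Gamma(4+12, 5.5+33.7) = Gamma(16, 39.2) (shape, rate).
Equal-tailed 60% interval: Gamma(16, 39.2) quantiles at 0.2 and 0.8.
Posterior mean ≈ 0.408, SD ≈ 0.102; a Normal approximation gives roughly [0.322, 0.494].
Exact: lower = 0.321; upper = 0.491.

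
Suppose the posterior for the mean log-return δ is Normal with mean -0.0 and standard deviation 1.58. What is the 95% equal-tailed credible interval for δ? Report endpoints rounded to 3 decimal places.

[-3.097, 3.097]

The posterior is symmetric, so the 95% equal-tailed interval is δ = -0.0 ± z·1.58 with z = 1.960.
Half-width: 1.960 × 1.58 = 3.097.
-0.0 − 3.097 = -3.097; -0.0 + 3.097 = 3.097.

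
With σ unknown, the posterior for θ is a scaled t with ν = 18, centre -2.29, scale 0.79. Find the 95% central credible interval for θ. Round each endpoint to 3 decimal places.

[-3.950, -0.630]

The t_18 distribution is symmetric; the 95% interval is -2.29 ± t·0.79 with t_{0.975,18} = 2.101.
Half-width: 2.101 × 0.79 = 1.660.
-2.29 − 1.660 = -3.950; -2.29 + 1.660 = -0.630.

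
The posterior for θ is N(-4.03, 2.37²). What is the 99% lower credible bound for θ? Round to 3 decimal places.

Need L with P(θ ≥ L) = 0.99: L = -4.03 − z_{0.01}·2.37.
z = 2.326; L = -4.03 − 2.326 × 2.37 = -9.543.

-9.543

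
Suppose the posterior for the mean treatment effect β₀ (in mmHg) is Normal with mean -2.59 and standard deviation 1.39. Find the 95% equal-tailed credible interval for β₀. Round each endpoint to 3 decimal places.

The posterior is symmetric, so the 95% equal-tailed interval is β₀ = -2.59 ± z·1.39 with z = 1.960.
Half-width: 1.960 × 1.39 = 2.724.
-2.59 − 2.724 = -5.314; -2.59 + 2.724 = 0.134.

[-5.314, 0.134]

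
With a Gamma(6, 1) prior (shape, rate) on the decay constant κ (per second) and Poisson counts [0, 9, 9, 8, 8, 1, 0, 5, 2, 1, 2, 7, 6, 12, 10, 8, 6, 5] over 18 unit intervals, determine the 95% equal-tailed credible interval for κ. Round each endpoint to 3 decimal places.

[4.520, 6.632]

Posterior: Gamma(6+99, 1+18) = Gamma(105, 19) (shape, rate).
Equal-tailed 95% interval: Gamma(105, 19) quantiles at 0.025 and 0.975.
Posterior mean ≈ 5.526, SD ≈ 0.539; a Normal approximation gives roughly [4.469, 6.583].
Exact: lower = 4.520; upper = 6.632.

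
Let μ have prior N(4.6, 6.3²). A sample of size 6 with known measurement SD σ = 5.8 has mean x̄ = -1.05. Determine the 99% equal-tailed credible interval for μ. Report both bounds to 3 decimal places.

Posterior precision = 1/6.3² + 6/5.8² = 0.0252 + 0.1784 = 0.2036, so posterior SD = 2.2165.
Posterior mean = (4.6/6.3² + 6·-1.05/5.8²) / 0.2036 = -0.3507.
Interval: -0.3507 ± 2.576 × 2.2165 → [-6.060, 5.359].

[-6.060, 5.359]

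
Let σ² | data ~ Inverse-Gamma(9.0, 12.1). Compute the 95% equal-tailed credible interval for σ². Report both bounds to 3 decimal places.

[0.768, 2.940]

Inverse-Gamma(9.0, 12.1) quantiles: F⁻¹(0.025) and F⁻¹(0.975).
Equivalently, 1/σ² ~ Gamma(9.0, rate = 12.1); invert its 0.975 and 0.025 quantiles.
Posterior mean ≈ 1.512, SD ≈ 0.572; a Normal approximation gives roughly [0.392, 2.633].
Exact: lower = 0.768; upper = 2.940.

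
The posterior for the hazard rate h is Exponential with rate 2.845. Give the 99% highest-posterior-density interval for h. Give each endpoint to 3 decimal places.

The exponential density is strictly decreasing on [0, ∞), so the HPD interval is anchored at 0: [0, q] with P(h ≤ q) = 0.99.
q = −ln(1 − 0.99) / 2.845 = 4.6052 / 2.845 = 1.619.

[0.000, 1.619]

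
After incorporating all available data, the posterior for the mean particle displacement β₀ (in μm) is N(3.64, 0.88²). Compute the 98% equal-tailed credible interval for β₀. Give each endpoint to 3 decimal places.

The posterior is symmetric, so the 98% equal-tailed interval is β₀ = 3.64 ± z·0.88 with z = 2.326.
Half-width: 2.326 × 0.88 = 2.047.
3.64 − 2.047 = 1.593; 3.64 + 2.047 = 5.687.

[1.593, 5.687]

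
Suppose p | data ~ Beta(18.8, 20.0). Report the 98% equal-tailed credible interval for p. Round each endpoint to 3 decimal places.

[0.304, 0.667]

Posterior: Beta(18.8, 20.0).
Equal-tailed 98% interval: the 0.01 and 0.99 quantiles of Beta(18.8, 20.0).
Posterior mean ≈ 0.485, SD ≈ 0.079; a Normal approximation gives roughly [0.300, 0.669].
Exact: F⁻¹(0.01) = 0.304; F⁻¹(0.99) = 0.667.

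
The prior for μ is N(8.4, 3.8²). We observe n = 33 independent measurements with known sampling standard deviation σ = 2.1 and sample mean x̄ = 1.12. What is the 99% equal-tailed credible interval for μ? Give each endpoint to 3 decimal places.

Posterior precision = 1/3.8² + 33/2.1² = 0.0693 + 7.4830 = 7.5522, so posterior SD = 0.3639.
Posterior mean = (8.4/3.8² + 33·1.12/2.1²) / 7.5522 = 1.1868.
Interval: 1.1868 ± 2.576 × 0.3639 → [0.249, 2.124].

[0.249, 2.124]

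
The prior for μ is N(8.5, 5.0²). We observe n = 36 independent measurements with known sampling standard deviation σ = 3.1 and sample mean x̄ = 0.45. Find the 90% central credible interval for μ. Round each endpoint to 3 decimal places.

[-0.310, 1.380]

Posterior precision = 1/5.0² + 36/3.1² = 0.0400 + 3.7461 = 3.7861, so posterior SD = 0.5139.
Posterior mean = (8.5/5.0² + 36·0.45/3.1²) / 3.7861 = 0.5350.
Interval: 0.5350 ± 1.645 × 0.5139 → [-0.310, 1.380].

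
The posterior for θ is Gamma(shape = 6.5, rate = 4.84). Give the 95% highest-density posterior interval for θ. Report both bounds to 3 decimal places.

[0.423, 2.390]

The posterior is unimodal and skewed, so the HPD interval has equal density at both endpoints and is the shortest 95% interval.
Solving f(0.423) = f(2.390) with F(2.390) − F(0.423) = 0.95 gives [0.423, 2.390].
For comparison, the equal-tailed interval is [0.517, 2.555]; the HPD is narrower and shifted toward the mode.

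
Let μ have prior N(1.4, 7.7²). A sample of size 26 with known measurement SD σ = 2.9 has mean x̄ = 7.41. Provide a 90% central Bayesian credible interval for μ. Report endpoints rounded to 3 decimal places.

[6.444, 8.310]

Posterior precision = 1/7.7² + 26/2.9² = 0.0169 + 3.0916 = 3.1084, so posterior SD = 0.5672.
Posterior mean = (1.4/7.7² + 26·7.41/2.9²) / 3.1084 = 7.3774.
Interval: 7.3774 ± 1.645 × 0.5672 → [6.444, 8.310].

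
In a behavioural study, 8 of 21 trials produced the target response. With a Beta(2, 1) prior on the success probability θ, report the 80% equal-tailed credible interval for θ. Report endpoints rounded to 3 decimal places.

Posterior: Beta(2+8, 1+13) = Beta(10, 14).
Equal-tailed 80% interval: the 0.1 and 0.9 quantiles of Beta(10, 14).
Posterior mean ≈ 0.417, SD ≈ 0.099; a Normal approximation gives roughly [0.290, 0.543].
Exact: F⁻¹(0.1) = 0.290; F⁻¹(0.9) = 0.546.

[0.290, 0.546]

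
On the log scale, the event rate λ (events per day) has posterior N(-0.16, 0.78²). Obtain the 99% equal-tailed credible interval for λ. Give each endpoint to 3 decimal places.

[0.114, 6.354]

On the log scale the 99% interval is -0.16 ± 2.576 × 0.78 = [-2.1691, 1.8491].
Exponentiate: [e^-2.1691, e^1.8491] = [0.114, 6.354].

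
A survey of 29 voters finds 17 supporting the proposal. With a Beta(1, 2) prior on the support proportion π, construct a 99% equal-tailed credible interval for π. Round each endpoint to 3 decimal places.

Posterior: Beta(1+17, 2+12) = Beta(18, 14).
Equal-tailed 99% interval: the 0.005 and 0.995 quantiles of Beta(18, 14).
Posterior mean ≈ 0.562, SD ≈ 0.086; a Normal approximation gives roughly [0.340, 0.785].
Exact: F⁻¹(0.005) = 0.339; F⁻¹(0.995) = 0.772.

[0.339, 0.772]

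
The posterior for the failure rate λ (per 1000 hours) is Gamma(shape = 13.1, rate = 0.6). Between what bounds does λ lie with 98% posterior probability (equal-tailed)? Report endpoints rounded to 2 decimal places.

Posterior: Gamma(shape 13.1, rate 0.6).
Equal-tailed 98% interval: Gamma(13.1, 0.6) quantiles at 0.01 and 0.99.
Posterior mean ≈ 21.83, SD ≈ 6.03; a Normal approximation gives roughly [7.80, 35.87].
Exact: lower = 10.28; upper = 38.26.

[10.28, 38.26]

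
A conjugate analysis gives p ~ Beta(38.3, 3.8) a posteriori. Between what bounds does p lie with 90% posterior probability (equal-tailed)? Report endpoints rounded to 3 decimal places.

[0.828, 0.969]

Posterior: Beta(38.3, 3.8).
Equal-tailed 90% interval: the 0.05 and 0.95 quantiles of Beta(38.3, 3.8).
Posterior mean ≈ 0.910, SD ≈ 0.044; a Normal approximation gives roughly [0.838, 0.982].
Exact: F⁻¹(0.05) = 0.828; F⁻¹(0.95) = 0.969.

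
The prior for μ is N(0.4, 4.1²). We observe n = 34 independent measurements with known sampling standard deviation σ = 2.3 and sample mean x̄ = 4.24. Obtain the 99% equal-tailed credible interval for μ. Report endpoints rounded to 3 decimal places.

Posterior precision = 1/4.1² + 34/2.3² = 0.0595 + 6.4272 = 6.4867, so posterior SD = 0.3926.
Posterior mean = (0.4/4.1² + 34·4.24/2.3²) / 6.4867 = 4.2048.
Interval: 4.2048 ± 2.576 × 0.3926 → [3.193, 5.216].

[3.193, 5.216]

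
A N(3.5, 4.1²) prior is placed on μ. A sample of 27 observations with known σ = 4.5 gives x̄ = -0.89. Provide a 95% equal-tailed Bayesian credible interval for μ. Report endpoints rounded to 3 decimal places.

Posterior precision = 1/4.1² + 27/4.5² = 0.0595 + 1.3333 = 1.3928, so posterior SD = 0.8473.
Posterior mean = (3.5/4.1² + 27·-0.89/4.5²) / 1.3928 = -0.7025.
Interval: -0.7025 ± 1.960 × 0.8473 → [-2.363, 0.958].

[-2.363, 0.958]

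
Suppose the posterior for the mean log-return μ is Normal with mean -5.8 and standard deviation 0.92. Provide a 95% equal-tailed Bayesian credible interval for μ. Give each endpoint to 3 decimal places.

[-7.603, -3.997]

The posterior is symmetric, so the 95% equal-tailed interval is μ = -5.8 ± z·0.92 with z = 1.960.
Half-width: 1.960 × 0.92 = 1.803.
-5.8 − 1.803 = -7.603; -5.8 + 1.803 = -3.997.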